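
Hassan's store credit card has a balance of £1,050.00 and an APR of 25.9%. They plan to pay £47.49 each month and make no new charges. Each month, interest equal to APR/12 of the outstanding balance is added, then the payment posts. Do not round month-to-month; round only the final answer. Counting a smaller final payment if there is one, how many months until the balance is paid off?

31 payments

Monthly rate r = 25.9%/12 = 2.15833% = 0.0215833.
Recurrence: B ← B·(1+r) − £47.49.
Month 1: interest £22.66; balance after payment £1,025.17.
Month 2: interest £22.13; balance after payment £999.81.
Closed form: n = −ln(1 − rB₀/P)/ln(1+r) = −ln(0.52279)/ln(1.02158) ≈ 30.373, so the balance reaches zero during payment 31.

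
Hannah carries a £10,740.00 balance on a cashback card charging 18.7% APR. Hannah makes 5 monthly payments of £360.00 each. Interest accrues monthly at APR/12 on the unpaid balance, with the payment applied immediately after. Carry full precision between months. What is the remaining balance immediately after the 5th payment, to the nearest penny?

£9,746.33

Monthly rate r = 18.7%/12 = 1.55833% = 0.0155833.
Each month: B ← B·(1+r) − £360.00.
Month 1: interest £167.36; balance after payment £10,547.36.
Month 2: interest £164.36; balance after payment £10,351.73.
Month 3: interest £161.31; balance after payment £10,153.04.
Month 4: interest £158.22; balance after payment £9,951.26.
Month 5: interest £155.07; balance after payment £9,746.33.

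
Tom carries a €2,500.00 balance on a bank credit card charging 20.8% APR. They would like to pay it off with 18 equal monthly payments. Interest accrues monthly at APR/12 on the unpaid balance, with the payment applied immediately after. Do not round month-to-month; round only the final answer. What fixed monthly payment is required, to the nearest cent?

€162.87

Monthly rate r = 20.8%/12 = 1.73333% = 0.0173333.
Level-payment amortization: P = B₀·r / (1 − (1+r)^(−n)) = 2500.00·0.0173333 / (1 − 1.01733^(−18)).
Denominator 1 − (1+r)^(−18) = 0.266059154.
P = 43.3333 / 0.266059154 ≈ 162.87.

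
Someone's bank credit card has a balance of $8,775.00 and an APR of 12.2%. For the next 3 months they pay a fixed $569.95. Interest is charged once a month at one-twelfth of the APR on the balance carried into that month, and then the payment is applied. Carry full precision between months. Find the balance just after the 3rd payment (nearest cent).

Monthly rate r = 12.2%/12 = 1.01667% = 0.0101667.
Each month: B ← B·(1+r) − $569.95.
Month 1: interest $89.21; balance after payment $8,294.26.
Month 2: interest $84.33; balance after payment $7,808.64.
Month 3: interest $79.39; balance after payment $7,318.08.

$7,318.08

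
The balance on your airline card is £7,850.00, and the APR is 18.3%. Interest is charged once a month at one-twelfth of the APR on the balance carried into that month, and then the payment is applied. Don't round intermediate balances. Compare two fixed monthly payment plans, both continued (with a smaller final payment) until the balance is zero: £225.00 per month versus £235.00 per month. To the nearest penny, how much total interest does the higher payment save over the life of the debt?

Monthly rate r = 18.3%/12 = 1.525% = 0.01525.
At £225.00/mo: n = ⌈−ln(1 − rB₀/P)/ln(1+r)⌉ = 51 payments (last £39.81); total interest = total paid − £7,850.00 = £3,439.81.
At £235.00/mo: 48 payments (last £12.77); total interest £3,207.77.
Interest saved = £3,439.81 − £3,207.77 = £232.04.

£232.04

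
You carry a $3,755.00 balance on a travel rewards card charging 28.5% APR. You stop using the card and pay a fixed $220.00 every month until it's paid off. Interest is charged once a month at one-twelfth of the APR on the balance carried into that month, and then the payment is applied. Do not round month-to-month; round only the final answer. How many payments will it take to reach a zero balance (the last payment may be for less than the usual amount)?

23 months

Monthly rate r = 28.5%/12 = 2.375% = 0.02375.
Recurrence: B ← B·(1+r) − $220.00.
Month 1: interest $89.18; balance after payment $3,624.18.
Month 2: interest $86.07; balance after payment $3,490.26.
Closed form: n = −ln(1 − rB₀/P)/ln(1+r) = −ln(0.59463)/ln(1.02375) ≈ 22.146, so the balance reaches zero during payment 23.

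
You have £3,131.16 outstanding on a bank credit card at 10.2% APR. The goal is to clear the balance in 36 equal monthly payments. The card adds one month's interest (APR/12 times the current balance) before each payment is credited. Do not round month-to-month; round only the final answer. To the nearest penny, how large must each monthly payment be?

£101.33

Monthly rate r = 10.2%/12 = 0.85% = 0.0085.
Level-payment amortization: P = B₀·r / (1 − (1+r)^(−n)) = 3131.16·0.0085 / (1 − 1.0085^(−36)).
Denominator 1 − (1+r)^(−36) = 0.262660486.
P = 26.6149 / 0.262660486 ≈ 101.33.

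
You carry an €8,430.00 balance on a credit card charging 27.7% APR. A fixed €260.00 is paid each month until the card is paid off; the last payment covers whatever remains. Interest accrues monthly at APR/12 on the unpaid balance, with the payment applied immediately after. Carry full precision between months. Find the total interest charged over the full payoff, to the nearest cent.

€7,293.65

Monthly rate r = 27.7%/12 = 2.30833% = 0.0230833.
Payoff takes n = ⌈−ln(1 − rB₀/P)/ln(1+r)⌉ = ⌈60.473⌉ = 61 payments; the last is €123.65.
Total paid = 60·€260.00 + €123.65 = €15,723.65.
Total interest = total paid − principal = €15,723.65 − €8,430.00 = €7,293.65.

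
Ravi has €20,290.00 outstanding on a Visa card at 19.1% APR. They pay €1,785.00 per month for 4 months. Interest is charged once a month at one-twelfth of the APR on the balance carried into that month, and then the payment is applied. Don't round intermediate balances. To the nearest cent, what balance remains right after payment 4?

€14,300.68

Monthly rate r = 19.1%/12 = 1.59167% = 0.0159167.
Each month: B ← B·(1+r) − €1,785.00.
Month 1: interest €322.95; balance after payment €18,827.95.
Month 2: interest €299.68; balance after payment €17,342.63.
Month 3: interest €276.04; balance after payment €15,833.66.
Month 4: interest €252.02; balance after payment €14,300.68.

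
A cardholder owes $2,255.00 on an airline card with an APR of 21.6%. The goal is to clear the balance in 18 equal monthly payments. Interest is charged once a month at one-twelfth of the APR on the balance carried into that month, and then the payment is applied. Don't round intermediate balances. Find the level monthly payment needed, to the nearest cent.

$147.78

Monthly rate r = 21.6%/12 = 1.8% = 0.018.
Level-payment amortization: P = B₀·r / (1 − (1+r)^(−n)) = 2255.00·0.018 / (1 − 1.018^(−18)).
Denominator 1 − (1+r)^(−18) = 0.274662726.
P = 40.59 / 0.274662726 ≈ 147.78.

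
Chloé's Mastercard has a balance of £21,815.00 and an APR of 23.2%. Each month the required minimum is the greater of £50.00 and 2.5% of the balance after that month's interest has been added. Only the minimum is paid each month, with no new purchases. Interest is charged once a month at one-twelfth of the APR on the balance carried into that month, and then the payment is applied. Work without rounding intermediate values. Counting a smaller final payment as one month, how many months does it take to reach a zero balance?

Monthly rate r = 23.2%/12 = 1.93333% = 0.0193333.
While 2.5% of the post-interest balance exceeds £50.00, each month B ← (B·(1+r))·(1 − 0.025), i.e. B shrinks by the factor (1+r)·0.975 = 0.99385.
This holds for months 1–391. Entering month 392 the balance is £1,955.26; 2.5% of the post-interest balance is now below £50.00, so the flat £50.00 minimum applies from here.
From month 392 a fixed £50.00 at rate r clears £1,955.26 in 74 more payments. Total: 391 + 74 = 465 months.

465 months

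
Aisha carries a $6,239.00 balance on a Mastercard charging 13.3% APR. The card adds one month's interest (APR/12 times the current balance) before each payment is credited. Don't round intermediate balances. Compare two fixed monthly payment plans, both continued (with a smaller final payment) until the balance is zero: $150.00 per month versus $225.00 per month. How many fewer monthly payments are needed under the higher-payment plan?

23 fewer payments

Monthly rate r = 13.3%/12 = 1.10833% = 0.0110833.
At $150.00/mo: n = ⌈−ln(1 − rB₀/P)/ln(1+r)⌉ = 57 payments (last $10.59); total interest = total paid − $6,239.00 = $2,171.59.
At $225.00/mo: 34 payments (last $70.93); total interest $1,256.93.
Payments saved = 57 − 34 = 23.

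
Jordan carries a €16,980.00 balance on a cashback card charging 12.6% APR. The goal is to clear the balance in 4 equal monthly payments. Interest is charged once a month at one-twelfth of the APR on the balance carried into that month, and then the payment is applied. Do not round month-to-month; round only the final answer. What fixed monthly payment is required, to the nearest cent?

Monthly rate r = 12.6%/12 = 1.05% = 0.0105.
Level-payment amortization: P = B₀·r / (1 − (1+r)^(−n)) = 16980.00·0.0105 / (1 − 1.0105^(−4)).
Denominator 1 − (1+r)^(−4) = 0.0409202341.
P = 178.29 / 0.0409202341 ≈ 4357.01.

€4,357.01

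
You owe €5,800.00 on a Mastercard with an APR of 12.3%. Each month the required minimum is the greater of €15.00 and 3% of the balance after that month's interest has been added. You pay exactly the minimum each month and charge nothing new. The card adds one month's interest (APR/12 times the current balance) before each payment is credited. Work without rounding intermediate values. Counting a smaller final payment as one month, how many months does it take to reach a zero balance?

162 months

Monthly rate r = 12.3%/12 = 1.025% = 0.01025.
While 3% of the post-interest balance exceeds €15.00, each month B ← (B·(1+r))·(1 − 0.03), i.e. B shrinks by the factor (1+r)·0.97 = 0.97994.
This holds for months 1–122. Entering month 123 the balance is €489.67; 3% of the post-interest balance is now below €15.00, so the flat €15.00 minimum applies from here.
From month 123 a fixed €15.00 at rate r clears €489.67 in 40 more payments. Total: 122 + 40 = 162 months.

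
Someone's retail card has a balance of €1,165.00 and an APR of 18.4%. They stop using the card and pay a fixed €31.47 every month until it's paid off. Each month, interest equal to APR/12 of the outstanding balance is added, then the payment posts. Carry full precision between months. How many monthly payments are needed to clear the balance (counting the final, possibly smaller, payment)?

Monthly rate r = 18.4%/12 = 1.53333% = 0.0153333.
Recurrence: B ← B·(1+r) − €31.47.
Month 1: interest €17.86; balance after payment €1,151.39.
Month 2: interest €17.65; balance after payment €1,137.58.
Closed form: n = −ln(1 − rB₀/P)/ln(1+r) = −ln(0.43237)/ln(1.01533) ≈ 55.101, so the balance reaches zero during payment 56.

56 payments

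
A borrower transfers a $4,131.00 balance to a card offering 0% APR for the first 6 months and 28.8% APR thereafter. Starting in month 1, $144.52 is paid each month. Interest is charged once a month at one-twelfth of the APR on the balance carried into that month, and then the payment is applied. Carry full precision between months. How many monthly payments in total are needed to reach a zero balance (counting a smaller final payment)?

Promo months 1–6 at r₀ = 0%/12 = 0; months 7+ at r₁ = 28.8%/12 = 0.024.
After month 6 (no interest yet): B = $4,131.00 − 6·$144.52 = $3,263.88.
Then at r₁ with $144.52/mo: n₂ = −ln(1 − r₁·B/P)/ln(1+r₁) ≈ 32.93 → 33 more payments.

39 payments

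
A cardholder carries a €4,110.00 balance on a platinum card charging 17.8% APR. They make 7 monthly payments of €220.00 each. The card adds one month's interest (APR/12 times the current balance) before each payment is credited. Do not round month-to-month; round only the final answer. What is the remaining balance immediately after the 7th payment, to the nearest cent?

Monthly rate r = 17.8%/12 = 1.48333% = 0.0148333.
Each month: B ← B·(1+r) − €220.00.
Month 1: interest €60.97; balance after payment €3,950.97.
Month 2: interest €58.61; balance after payment €3,789.57.
Month 3: interest €56.21; balance after payment €3,625.78.
Month 4: interest €53.78; balance after payment €3,459.57.
Month 5: interest €51.32; balance after payment €3,290.88.
Month 6: interest €48.81; balance after payment €3,119.70.
Month 7: interest €46.28; balance after payment €2,945.97.

€2,945.97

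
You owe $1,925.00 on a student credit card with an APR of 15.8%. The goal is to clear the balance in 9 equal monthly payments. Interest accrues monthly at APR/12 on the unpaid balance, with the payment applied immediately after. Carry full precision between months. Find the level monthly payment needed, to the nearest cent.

$228.22

Monthly rate r = 15.8%/12 = 1.31667% = 0.0131667.
Level-payment amortization: P = B₀·r / (1 − (1+r)^(−n)) = 1925.00·0.0131667 / (1 − 1.01317^(−9)).
Denominator 1 − (1+r)^(−9) = 0.111060994.
P = 25.3458 / 0.111060994 ≈ 228.22.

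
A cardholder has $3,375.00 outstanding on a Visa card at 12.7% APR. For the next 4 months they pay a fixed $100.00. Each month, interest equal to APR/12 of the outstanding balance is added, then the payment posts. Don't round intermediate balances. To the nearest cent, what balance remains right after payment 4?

$3,113.76

Monthly rate r = 12.7%/12 = 1.05833% = 0.0105833.
Each month: B ← B·(1+r) − $100.00.
Month 1: interest $35.72; balance after payment $3,310.72.
Month 2: interest $35.04; balance after payment $3,245.76.
Month 3: interest $34.35; balance after payment $3,180.11.
Month 4: interest $33.66; balance after payment $3,113.76.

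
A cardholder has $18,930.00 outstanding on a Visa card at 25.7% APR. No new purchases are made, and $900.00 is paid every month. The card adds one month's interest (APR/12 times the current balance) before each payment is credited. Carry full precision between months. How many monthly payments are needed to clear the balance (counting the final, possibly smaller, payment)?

Monthly rate r = 25.7%/12 = 2.14167% = 0.0214167.
Recurrence: B ← B·(1+r) − $900.00.
Month 1: interest $405.42; balance after payment $18,435.42.
Month 2: interest $394.83; balance after payment $17,930.24.
Closed form: n = −ln(1 − rB₀/P)/ln(1+r) = −ln(0.54954)/ln(1.02142) ≈ 28.252, so the balance reaches zero during payment 29.

29 payments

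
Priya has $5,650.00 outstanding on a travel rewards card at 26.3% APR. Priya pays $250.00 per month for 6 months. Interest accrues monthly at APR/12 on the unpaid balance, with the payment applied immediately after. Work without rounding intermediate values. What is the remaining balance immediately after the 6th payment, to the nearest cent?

$4,850.26

Monthly rate r = 26.3%/12 = 2.19167% = 0.0219167.
Each month: B ← B·(1+r) − $250.00.
Month 1: interest $123.83; balance after payment $5,523.83.
Month 2: interest $121.06; balance after payment $5,394.89.
Month 3: interest $118.24; balance after payment $5,263.13.
Month 4: interest $115.35; balance after payment $5,128.48.
Month 5: interest $112.40; balance after payment $4,990.88.
Month 6: interest $109.38; balance after payment $4,850.26.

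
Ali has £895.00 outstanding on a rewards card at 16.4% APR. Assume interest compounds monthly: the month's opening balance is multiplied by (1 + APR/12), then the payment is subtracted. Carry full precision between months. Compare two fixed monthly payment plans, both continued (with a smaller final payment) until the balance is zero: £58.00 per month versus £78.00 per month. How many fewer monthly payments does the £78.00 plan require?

5 fewer payments

Monthly rate r = 16.4%/12 = 1.36667% = 0.0136667.
At £58.00/mo: n = ⌈−ln(1 − rB₀/P)/ln(1+r)⌉ = 18 payments (last £26.12); total interest = total paid − £895.00 = £117.12.
At £78.00/mo: 13 payments (last £44.27); total interest £85.27.
Payments saved = 18 − 13 = 5.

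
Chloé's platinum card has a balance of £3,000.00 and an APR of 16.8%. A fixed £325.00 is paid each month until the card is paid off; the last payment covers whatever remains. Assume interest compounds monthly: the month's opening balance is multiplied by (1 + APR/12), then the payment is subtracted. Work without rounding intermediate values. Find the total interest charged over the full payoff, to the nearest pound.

Monthly rate r = 16.8%/12 = 1.4% = 0.014.
Payoff takes n = ⌈−ln(1 − rB₀/P)/ln(1+r)⌉ = ⌈9.953⌉ = 10 payments; the last is £309.89.
Total paid = 9·£325.00 + £309.89 = £3,234.89.
Total interest = total paid − principal = £3,234.89 − £3,000.00 = £234.89.

£235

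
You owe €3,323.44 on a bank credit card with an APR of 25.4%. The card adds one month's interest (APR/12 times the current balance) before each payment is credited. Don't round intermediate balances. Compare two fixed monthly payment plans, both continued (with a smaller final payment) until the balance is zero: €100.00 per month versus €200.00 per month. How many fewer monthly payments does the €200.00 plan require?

Monthly rate r = 25.4%/12 = 2.11667% = 0.0211667.
At €100.00/mo: n = ⌈−ln(1 − rB₀/P)/ln(1+r)⌉ = 59 payments (last €3.49); total interest = total paid − €3,323.44 = €2,480.05.
At €200.00/mo: 21 payments (last €139.22); total interest €815.78.
Payments saved = 59 − 21 = 38.

38 fewer payments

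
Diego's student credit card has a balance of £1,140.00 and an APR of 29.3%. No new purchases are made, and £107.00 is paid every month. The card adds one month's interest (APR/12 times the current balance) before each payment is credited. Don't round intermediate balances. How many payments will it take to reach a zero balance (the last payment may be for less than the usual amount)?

13 payments

Monthly rate r = 29.3%/12 = 2.44167% = 0.0244167.
Recurrence: B ← B·(1+r) − £107.00.
Month 1: interest £27.84; balance after payment £1,060.84.
Month 2: interest £25.90; balance after payment £979.74.
Closed form: n = −ln(1 − rB₀/P)/ln(1+r) = −ln(0.73986)/ln(1.02442) ≈ 12.490, so the balance reaches zero during payment 13.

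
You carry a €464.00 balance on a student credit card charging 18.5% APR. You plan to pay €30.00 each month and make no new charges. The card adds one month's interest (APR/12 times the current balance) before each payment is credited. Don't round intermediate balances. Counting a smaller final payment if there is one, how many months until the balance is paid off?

Monthly rate r = 18.5%/12 = 1.54167% = 0.0154167.
Recurrence: B ← B·(1+r) − €30.00.
Month 1: interest €7.15; balance after payment €441.15.
Month 2: interest €6.80; balance after payment €417.95.
Closed form: n = −ln(1 − rB₀/P)/ln(1+r) = −ln(0.76156)/ln(1.01542) ≈ 17.805, so the balance reaches zero during payment 18.

18 payments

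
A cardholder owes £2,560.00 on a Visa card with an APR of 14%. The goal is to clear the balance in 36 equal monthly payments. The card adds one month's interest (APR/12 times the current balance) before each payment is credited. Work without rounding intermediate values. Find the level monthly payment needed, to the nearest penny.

Monthly rate r = 14%/12 = 1.16667% = 0.0116667.
Level-payment amortization: P = B₀·r / (1 − (1+r)^(−n)) = 2560.00·0.0116667 / (1 − 1.01167^(−36)).
Denominator 1 − (1+r)^(−36) = 0.341353884.
P = 29.8667 / 0.341353884 ≈ 87.49.

£87.49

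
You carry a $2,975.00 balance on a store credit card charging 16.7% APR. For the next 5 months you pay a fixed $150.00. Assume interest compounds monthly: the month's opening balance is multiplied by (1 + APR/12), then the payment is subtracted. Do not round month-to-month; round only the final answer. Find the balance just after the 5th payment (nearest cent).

$2,416.69

Monthly rate r = 16.7%/12 = 1.39167% = 0.0139167.
Each month: B ← B·(1+r) − $150.00.
Month 1: interest $41.40; balance after payment $2,866.40.
Month 2: interest $39.89; balance after payment $2,756.29.
Month 3: interest $38.36; balance after payment $2,644.65.
Month 4: interest $36.80; balance after payment $2,531.46.
Month 5: interest $35.23; balance after payment $2,416.69.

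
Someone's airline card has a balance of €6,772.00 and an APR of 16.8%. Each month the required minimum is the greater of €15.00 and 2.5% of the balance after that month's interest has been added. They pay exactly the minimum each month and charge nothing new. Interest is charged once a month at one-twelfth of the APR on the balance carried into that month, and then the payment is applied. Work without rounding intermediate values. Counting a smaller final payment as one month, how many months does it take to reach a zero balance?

Monthly rate r = 16.8%/12 = 1.4% = 0.014.
While 2.5% of the post-interest balance exceeds €15.00, each month B ← (B·(1+r))·(1 − 0.025), i.e. B shrinks by the factor (1+r)·0.975 = 0.98865.
This holds for months 1–214. Entering month 215 the balance is €588.61; 2.5% of the post-interest balance is now below €15.00, so the flat €15.00 minimum applies from here.
From month 215 a fixed €15.00 at rate r clears €588.61 in 58 more payments. Total: 214 + 58 = 272 months.

272 months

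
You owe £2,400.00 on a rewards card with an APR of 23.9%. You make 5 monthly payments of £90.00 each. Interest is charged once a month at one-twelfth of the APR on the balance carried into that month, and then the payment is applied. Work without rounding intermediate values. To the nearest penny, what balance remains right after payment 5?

Monthly rate r = 23.9%/12 = 1.99167% = 0.0199167.
Each month: B ← B·(1+r) − £90.00.
Month 1: interest £47.80; balance after payment £2,357.80.
Month 2: interest £46.96; balance after payment £2,314.76.
Month 3: interest £46.10; balance after payment £2,270.86.
Month 4: interest £45.23; balance after payment £2,226.09.
Month 5: interest £44.34; balance after payment £2,180.43.

£2,180.43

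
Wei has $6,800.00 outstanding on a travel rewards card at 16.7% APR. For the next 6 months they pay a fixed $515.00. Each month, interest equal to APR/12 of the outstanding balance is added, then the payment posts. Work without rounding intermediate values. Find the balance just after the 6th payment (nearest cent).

$4,188.40

Monthly rate r = 16.7%/12 = 1.39167% = 0.0139167.
Each month: B ← B·(1+r) − $515.00.
Month 1: interest $94.63; balance after payment $6,379.63.
Month 2: interest $88.78; balance after payment $5,953.42.
Month 3: interest $82.85; balance after payment $5,521.27.
Month 4: interest $76.84; balance after payment $5,083.11.
Month 5: interest $70.74; balance after payment $4,638.85.
Month 6: interest $64.56; balance after payment $4,188.40.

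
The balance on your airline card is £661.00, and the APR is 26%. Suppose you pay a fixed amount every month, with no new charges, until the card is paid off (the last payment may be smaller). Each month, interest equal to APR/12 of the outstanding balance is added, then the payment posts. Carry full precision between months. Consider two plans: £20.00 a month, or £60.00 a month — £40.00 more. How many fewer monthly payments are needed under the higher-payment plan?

46 fewer payments

Monthly rate r = 26%/12 = 2.16667% = 0.0216667.
At £20.00/mo: n = ⌈−ln(1 − rB₀/P)/ln(1+r)⌉ = 59 payments (last £14.81); total interest = total paid − £661.00 = £513.81.
At £60.00/mo: 13 payments (last £43.51); total interest £102.51.
Payments saved = 59 − 13 = 46.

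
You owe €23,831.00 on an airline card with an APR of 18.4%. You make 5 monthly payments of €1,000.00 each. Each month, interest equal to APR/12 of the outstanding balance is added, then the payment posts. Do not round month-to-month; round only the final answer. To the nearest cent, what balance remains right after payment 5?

€20,559.24

Monthly rate r = 18.4%/12 = 1.53333% = 0.0153333.
Each month: B ← B·(1+r) − €1,000.00.
Month 1: interest €365.41; balance after payment €23,196.41.
Month 2: interest €355.68; balance after payment €22,552.09.
Month 3: interest €345.80; balance after payment €21,897.89.
Month 4: interest €335.77; balance after payment €21,233.65.
Month 5: interest €325.58; balance after payment €20,559.24.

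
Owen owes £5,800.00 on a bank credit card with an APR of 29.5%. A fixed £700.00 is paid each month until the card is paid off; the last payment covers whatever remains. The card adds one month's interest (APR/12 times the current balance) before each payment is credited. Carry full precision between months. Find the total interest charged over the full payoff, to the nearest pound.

Monthly rate r = 29.5%/12 = 2.45833% = 0.0245833.
Payoff takes n = ⌈−ln(1 − rB₀/P)/ln(1+r)⌉ = ⌈9.379⌉ = 10 payments; the last is £266.98.
Total paid = 9·£700.00 + £266.98 = £6,566.98.
Total interest = total paid − principal = £6,566.98 − £5,800.00 = £766.98.

£767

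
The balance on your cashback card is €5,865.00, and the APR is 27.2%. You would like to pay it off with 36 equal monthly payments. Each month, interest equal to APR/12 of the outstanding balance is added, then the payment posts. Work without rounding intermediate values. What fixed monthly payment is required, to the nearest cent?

Monthly rate r = 27.2%/12 = 2.26667% = 0.0226667.
Level-payment amortization: P = B₀·r / (1 − (1+r)^(−n)) = 5865.00·0.0226667 / (1 − 1.02267^(−36)).
Denominator 1 − (1+r)^(−36) = 0.55375601.
P = 132.94 / 0.55375601 ≈ 240.07.

€240.07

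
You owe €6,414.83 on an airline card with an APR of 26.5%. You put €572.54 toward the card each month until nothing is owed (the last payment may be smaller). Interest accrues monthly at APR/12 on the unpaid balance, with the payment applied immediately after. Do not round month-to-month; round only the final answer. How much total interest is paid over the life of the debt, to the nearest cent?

€1,036.02

Monthly rate r = 26.5%/12 = 2.20833% = 0.0220833.
Payoff takes n = ⌈−ln(1 − rB₀/P)/ln(1+r)⌉ = ⌈13.014⌉ = 14 payments; the last is €7.83.
Total paid = 13·€572.54 + €7.83 = €7,450.85.
Total interest = total paid − principal = €7,450.85 − €6,414.83 = €1,036.02.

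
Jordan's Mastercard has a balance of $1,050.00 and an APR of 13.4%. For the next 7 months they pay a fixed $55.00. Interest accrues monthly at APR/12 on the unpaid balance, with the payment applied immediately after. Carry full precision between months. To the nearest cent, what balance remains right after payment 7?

$736.74

Monthly rate r = 13.4%/12 = 1.11667% = 0.0111667.
Each month: B ← B·(1+r) − $55.00.
Month 1: interest $11.72; balance after payment $1,006.72.
Month 2: interest $11.24; balance after payment $962.97.
Month 3: interest $10.75; balance after payment $918.72.
Month 4: interest $10.26; balance after payment $873.98.
Month 5: interest $9.76; balance after payment $828.74.
Month 6: interest $9.25; balance after payment $782.99.
Month 7: interest $8.74; balance after payment $736.74.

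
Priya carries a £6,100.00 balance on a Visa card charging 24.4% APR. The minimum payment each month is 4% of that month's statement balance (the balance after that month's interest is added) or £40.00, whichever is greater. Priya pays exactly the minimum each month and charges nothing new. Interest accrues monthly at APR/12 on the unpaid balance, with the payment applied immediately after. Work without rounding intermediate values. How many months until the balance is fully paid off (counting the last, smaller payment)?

123 months

Monthly rate r = 24.4%/12 = 2.03333% = 0.0203333.
While 4% of the post-interest balance exceeds £40.00, each month B ← (B·(1+r))·(1 − 0.04), i.e. B shrinks by the factor (1+r)·0.96 = 0.97952.
This holds for months 1–89. Entering month 90 the balance is £967.20; 4% of the post-interest balance is now below £40.00, so the flat £40.00 minimum applies from here.
From month 90 a fixed £40.00 at rate r clears £967.20 in 34 more payments. Total: 89 + 34 = 123 months.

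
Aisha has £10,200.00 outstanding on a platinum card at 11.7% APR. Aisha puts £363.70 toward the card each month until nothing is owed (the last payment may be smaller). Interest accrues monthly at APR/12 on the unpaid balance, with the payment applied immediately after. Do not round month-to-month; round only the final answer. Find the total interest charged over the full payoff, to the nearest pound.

£1,774

Monthly rate r = 11.7%/12 = 0.975% = 0.00975.
Payoff takes n = ⌈−ln(1 − rB₀/P)/ln(1+r)⌉ = ⌈32.922⌉ = 33 payments; the last is £335.42.
Total paid = 32·£363.70 + £335.42 = £11,973.82.
Total interest = total paid − principal = £11,973.82 − £10,200.00 = £1,773.82.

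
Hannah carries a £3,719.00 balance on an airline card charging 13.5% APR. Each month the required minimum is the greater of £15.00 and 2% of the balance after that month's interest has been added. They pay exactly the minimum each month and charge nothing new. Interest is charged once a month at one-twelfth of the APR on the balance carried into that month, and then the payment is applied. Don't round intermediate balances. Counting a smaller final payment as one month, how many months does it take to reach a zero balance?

252 months

Monthly rate r = 13.5%/12 = 1.125% = 0.01125.
While 2% of the post-interest balance exceeds £15.00, each month B ← (B·(1+r))·(1 − 0.02), i.e. B shrinks by the factor (1+r)·0.98 = 0.99102.
This holds for months 1–179. Entering month 180 the balance is £740.58; 2% of the post-interest balance is now below £15.00, so the flat £15.00 minimum applies from here.
From month 180 a fixed £15.00 at rate r clears £740.58 in 73 more payments. Total: 179 + 73 = 252 months.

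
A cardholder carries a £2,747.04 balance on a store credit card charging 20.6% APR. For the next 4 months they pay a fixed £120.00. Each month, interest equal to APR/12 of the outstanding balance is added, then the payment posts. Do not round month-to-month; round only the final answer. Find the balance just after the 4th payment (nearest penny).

£2,448.08

Monthly rate r = 20.6%/12 = 1.71667% = 0.0171667.
Each month: B ← B·(1+r) − £120.00.
Month 1: interest £47.16; balance after payment £2,674.20.
Month 2: interest £45.91; balance after payment £2,600.10.
Month 3: interest £44.64; balance after payment £2,524.74.
Month 4: interest £43.34; balance after payment £2,448.08.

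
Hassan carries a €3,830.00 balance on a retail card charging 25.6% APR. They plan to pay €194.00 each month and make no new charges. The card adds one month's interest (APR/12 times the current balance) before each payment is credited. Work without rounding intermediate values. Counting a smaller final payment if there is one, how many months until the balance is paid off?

26 months

Monthly rate r = 25.6%/12 = 2.13333% = 0.0213333.
Recurrence: B ← B·(1+r) − €194.00.
Month 1: interest €81.71; balance after payment €3,717.71.
Month 2: interest €79.31; balance after payment €3,603.02.
Closed form: n = −ln(1 − rB₀/P)/ln(1+r) = −ln(0.57883)/ln(1.02133) ≈ 25.901, so the balance reaches zero during payment 26.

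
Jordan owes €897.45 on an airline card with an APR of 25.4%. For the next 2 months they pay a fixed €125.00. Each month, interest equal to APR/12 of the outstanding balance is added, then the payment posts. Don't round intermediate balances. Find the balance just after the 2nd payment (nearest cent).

€683.20

Monthly rate r = 25.4%/12 = 2.11667% = 0.0211667.
Each month: B ← B·(1+r) − €125.00.
Month 1: interest €19.00; balance after payment €791.45.
Month 2: interest €16.75; balance after payment €683.20.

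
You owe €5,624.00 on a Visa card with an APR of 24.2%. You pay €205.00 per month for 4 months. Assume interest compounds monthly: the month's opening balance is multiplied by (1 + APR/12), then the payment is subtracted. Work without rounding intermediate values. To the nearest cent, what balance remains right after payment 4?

Monthly rate r = 24.2%/12 = 2.01667% = 0.0201667.
Each month: B ← B·(1+r) − €205.00.
Month 1: interest €113.42; balance after payment €5,532.42.
Month 2: interest €111.57; balance after payment €5,438.99.
Month 3: interest €109.69; balance after payment €5,343.67.
Month 4: interest €107.76; balance after payment €5,246.44.

€5,246.44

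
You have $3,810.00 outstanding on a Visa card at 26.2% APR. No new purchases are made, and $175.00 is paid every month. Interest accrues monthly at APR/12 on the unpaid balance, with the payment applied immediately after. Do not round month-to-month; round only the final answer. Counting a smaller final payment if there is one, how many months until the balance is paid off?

30 months

Monthly rate r = 26.2%/12 = 2.18333% = 0.0218333.
Recurrence: B ← B·(1+r) − $175.00.
Month 1: interest $83.19; balance after payment $3,718.18.
Month 2: interest $81.18; balance after payment $3,624.37.
Closed form: n = −ln(1 − rB₀/P)/ln(1+r) = −ln(0.52466)/ln(1.02183) ≈ 29.864, so the balance reaches zero during payment 30.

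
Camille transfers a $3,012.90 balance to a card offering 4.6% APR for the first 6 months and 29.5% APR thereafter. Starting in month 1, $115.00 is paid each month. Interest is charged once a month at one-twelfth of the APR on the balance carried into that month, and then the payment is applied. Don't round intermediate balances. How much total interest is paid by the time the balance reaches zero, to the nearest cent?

Promo months 1–6 at r₀ = 4.6%/12 = 0.00383333; months 7+ at r₁ = 29.5%/12 = 0.0245833.
After month 6: iterate B ← B·(1+r₀) − $115.00 for 6 months → $2,386.22.
Then at r₁ with $115.00/mo: n₂ = −ln(1 − r₁·B/P)/ln(1+r₁) ≈ 29.38 → 30 more payments.
Total paid = 35·$115.00 + $44.15 = $4,069.15; interest = $4,069.15 − $3,012.90 = $1,056.25.

$1,056.25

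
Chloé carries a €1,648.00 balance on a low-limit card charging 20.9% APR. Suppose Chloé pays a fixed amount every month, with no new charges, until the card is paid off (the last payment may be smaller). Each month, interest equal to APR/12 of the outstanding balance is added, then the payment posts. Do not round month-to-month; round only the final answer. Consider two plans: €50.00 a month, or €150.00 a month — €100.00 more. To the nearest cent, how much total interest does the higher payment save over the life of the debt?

€626.09

Monthly rate r = 20.9%/12 = 1.74167% = 0.0174167.
At €50.00/mo: n = ⌈−ln(1 − rB₀/P)/ln(1+r)⌉ = 50 payments (last €21.45); total interest = total paid − €1,648.00 = €823.45.
At €150.00/mo: 13 payments (last €45.36); total interest €197.36.
Interest saved = €823.45 − €197.36 = €626.09.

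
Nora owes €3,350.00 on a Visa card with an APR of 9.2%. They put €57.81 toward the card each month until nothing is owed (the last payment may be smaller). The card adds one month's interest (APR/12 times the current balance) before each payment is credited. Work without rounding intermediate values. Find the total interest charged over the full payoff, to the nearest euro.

Monthly rate r = 9.2%/12 = 0.766667% = 0.00766667.
Payoff takes n = ⌈−ln(1 − rB₀/P)/ln(1+r)⌉ = ⌈76.921⌉ = 77 payments; the last is €53.24.
Total paid = 76·€57.81 + €53.24 = €4,446.80.
Total interest = total paid − principal = €4,446.80 − €3,350.00 = €1,096.80.

€1,097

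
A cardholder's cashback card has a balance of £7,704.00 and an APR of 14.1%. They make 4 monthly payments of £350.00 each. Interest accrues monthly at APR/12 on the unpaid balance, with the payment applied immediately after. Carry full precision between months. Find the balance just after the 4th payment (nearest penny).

Monthly rate r = 14.1%/12 = 1.175% = 0.01175.
Each month: B ← B·(1+r) − £350.00.
Month 1: interest £90.52; balance after payment £7,444.52.
Month 2: interest £87.47; balance after payment £7,182.00.
Month 3: interest £84.39; balance after payment £6,916.38.
Month 4: interest £81.27; balance after payment £6,647.65.

£6,647.65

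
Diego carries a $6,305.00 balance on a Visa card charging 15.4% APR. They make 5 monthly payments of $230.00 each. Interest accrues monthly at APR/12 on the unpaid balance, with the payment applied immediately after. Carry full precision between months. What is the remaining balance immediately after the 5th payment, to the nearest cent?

Monthly rate r = 15.4%/12 = 1.28333% = 0.0128333.
Each month: B ← B·(1+r) − $230.00.
Month 1: interest $80.91; balance after payment $6,155.91.
Month 2: interest $79.00; balance after payment $6,004.92.
Month 3: interest $77.06; balance after payment $5,851.98.
Month 4: interest $75.10; balance after payment $5,697.08.
Month 5: interest $73.11; balance after payment $5,540.19.

$5,540.19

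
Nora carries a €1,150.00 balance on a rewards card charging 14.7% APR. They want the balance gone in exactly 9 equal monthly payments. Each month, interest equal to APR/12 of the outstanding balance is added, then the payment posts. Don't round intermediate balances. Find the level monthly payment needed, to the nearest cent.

€135.73

Monthly rate r = 14.7%/12 = 1.225% = 0.01225.
Level-payment amortization: P = B₀·r / (1 − (1+r)^(−n)) = 1150.00·0.01225 / (1 − 1.01225^(−9)).
Denominator 1 − (1+r)^(−9) = 0.1037897.
P = 14.0875 / 0.1037897 ≈ 135.73.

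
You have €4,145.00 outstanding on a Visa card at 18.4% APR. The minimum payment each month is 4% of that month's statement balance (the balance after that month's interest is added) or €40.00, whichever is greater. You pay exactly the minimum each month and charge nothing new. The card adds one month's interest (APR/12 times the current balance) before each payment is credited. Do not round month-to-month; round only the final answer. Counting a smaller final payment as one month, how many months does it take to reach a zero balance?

88 months

Monthly rate r = 18.4%/12 = 1.53333% = 0.0153333.
While 4% of the post-interest balance exceeds €40.00, each month B ← (B·(1+r))·(1 − 0.04), i.e. B shrinks by the factor (1+r)·0.96 = 0.97472.
This holds for months 1–57. Entering month 58 the balance is €963.11; 4% of the post-interest balance is now below €40.00, so the flat €40.00 minimum applies from here.
From month 58 a fixed €40.00 at rate r clears €963.11 in 31 more payments. Total: 57 + 31 = 88 months.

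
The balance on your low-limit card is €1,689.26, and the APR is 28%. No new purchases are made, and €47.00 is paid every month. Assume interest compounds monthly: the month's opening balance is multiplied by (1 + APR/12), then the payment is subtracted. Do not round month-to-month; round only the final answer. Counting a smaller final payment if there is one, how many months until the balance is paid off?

80 payments

Monthly rate r = 28%/12 = 2.33333% = 0.0233333.
Recurrence: B ← B·(1+r) − €47.00.
Month 1: interest €39.42; balance after payment €1,681.68.
Month 2: interest €39.24; balance after payment €1,673.92.
Closed form: n = −ln(1 − rB₀/P)/ln(1+r) = −ln(0.16136)/ln(1.02333) ≈ 79.085, so the balance reaches zero during payment 80.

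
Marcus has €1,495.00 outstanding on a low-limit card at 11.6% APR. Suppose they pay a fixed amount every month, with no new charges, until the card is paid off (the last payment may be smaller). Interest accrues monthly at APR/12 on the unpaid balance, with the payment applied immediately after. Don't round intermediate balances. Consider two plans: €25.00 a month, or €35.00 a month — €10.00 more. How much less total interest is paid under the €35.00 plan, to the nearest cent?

€304.84

Monthly rate r = 11.6%/12 = 0.966667% = 0.00966667.
At €25.00/mo: n = ⌈−ln(1 − rB₀/P)/ln(1+r)⌉ = 90 payments (last €17.45); total interest = total paid − €1,495.00 = €747.45.
At €35.00/mo: 56 payments (last €12.61); total interest €442.61.
Interest saved = €747.45 − €442.61 = €304.84.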